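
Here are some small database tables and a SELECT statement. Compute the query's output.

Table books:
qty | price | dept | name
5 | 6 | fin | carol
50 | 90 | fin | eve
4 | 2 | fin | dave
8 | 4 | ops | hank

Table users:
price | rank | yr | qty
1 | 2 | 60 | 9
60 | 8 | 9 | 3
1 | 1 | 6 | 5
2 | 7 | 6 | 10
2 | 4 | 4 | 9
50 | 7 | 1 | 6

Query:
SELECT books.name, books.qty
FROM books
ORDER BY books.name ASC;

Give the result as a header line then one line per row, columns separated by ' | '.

== RESULT ==
books.name | books.qty
carol | 5
dave | 4
eve | 50
hank | 8

Derivation:
After SELECT (4 rows):
books.name | books.qty
carol | 5
eve | 50
dave | 4
hank | 8
After ORDER BY (4 rows):
books.name | books.qty
carol | 5
dave | 4
eve | 50
hank | 8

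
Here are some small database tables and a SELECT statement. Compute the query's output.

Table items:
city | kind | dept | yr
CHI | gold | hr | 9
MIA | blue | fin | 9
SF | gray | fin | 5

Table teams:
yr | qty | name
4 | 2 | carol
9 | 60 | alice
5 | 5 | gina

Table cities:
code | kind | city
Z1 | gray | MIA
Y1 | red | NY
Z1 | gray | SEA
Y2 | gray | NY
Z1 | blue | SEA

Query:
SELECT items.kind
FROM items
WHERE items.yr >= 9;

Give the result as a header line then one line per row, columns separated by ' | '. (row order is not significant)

After WHERE (2 rows):
items.city | items.kind | items.dept | items.yr
CHI | gold | hr | 9
MIA | blue | fin | 9
After SELECT (2 rows):
items.kind
gold
blue

== RESULT ==
items.kind
gold
blue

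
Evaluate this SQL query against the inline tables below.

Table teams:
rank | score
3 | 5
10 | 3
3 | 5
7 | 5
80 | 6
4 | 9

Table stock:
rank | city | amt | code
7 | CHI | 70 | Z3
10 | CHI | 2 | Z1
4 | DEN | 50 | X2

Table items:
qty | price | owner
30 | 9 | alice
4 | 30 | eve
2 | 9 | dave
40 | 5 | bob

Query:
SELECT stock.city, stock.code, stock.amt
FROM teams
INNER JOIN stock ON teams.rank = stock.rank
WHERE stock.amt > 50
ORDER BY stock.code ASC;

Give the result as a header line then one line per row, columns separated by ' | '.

== RESULT ==
stock.city | stock.code | stock.amt
CHI | Z3 | 70

Derivation:
After JOIN stock (3 rows):
teams.rank | teams.score | stock.rank | stock.city | stock.amt | stock.code
10 | 3 | 10 | CHI | 2 | Z1
7 | 5 | 7 | CHI | 70 | Z3
4 | 9 | 4 | DEN | 50 | X2
After WHERE (1 rows):
teams.rank | teams.score | stock.rank | stock.city | stock.amt | stock.code
7 | 5 | 7 | CHI | 70 | Z3
After SELECT (1 rows):
stock.city | stock.code | stock.amt
CHI | Z3 | 70
After ORDER BY (1 rows):
stock.city | stock.code | stock.amt
CHI | Z3 | 70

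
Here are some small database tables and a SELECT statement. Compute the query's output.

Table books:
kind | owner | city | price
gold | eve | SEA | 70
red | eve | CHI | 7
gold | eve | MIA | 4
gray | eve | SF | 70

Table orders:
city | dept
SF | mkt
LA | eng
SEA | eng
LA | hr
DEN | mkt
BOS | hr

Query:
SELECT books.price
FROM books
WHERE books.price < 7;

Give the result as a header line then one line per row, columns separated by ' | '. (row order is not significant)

== RESULT ==
books.price
4

Derivation:
After WHERE (1 rows):
books.kind | books.owner | books.city | books.price
gold | eve | MIA | 4
After SELECT (1 rows):
books.price
4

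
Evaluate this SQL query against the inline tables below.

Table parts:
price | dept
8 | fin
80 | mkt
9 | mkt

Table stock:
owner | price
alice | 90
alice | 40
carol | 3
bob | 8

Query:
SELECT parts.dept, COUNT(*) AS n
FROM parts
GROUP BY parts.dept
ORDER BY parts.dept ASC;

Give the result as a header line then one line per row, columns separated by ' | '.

After GROUP BY (2 rows):
parts.dept | n
fin | 1
mkt | 2
After ORDER BY (2 rows):
parts.dept | n
fin | 1
mkt | 2

== RESULT ==
parts.dept | n
fin | 1
mkt | 2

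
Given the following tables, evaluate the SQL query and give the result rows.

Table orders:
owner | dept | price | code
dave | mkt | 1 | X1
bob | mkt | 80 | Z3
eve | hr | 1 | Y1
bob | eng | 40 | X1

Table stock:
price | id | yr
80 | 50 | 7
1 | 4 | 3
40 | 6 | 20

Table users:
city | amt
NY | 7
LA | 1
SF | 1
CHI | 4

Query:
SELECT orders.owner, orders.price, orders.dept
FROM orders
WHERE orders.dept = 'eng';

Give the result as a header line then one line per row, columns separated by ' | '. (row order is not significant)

After WHERE (1 rows):
orders.owner | orders.dept | orders.price | orders.code
bob | eng | 40 | X1
After SELECT (1 rows):
orders.owner | orders.price | orders.dept
bob | 40 | eng

== RESULT ==
orders.owner | orders.price | orders.dept
bob | 40 | eng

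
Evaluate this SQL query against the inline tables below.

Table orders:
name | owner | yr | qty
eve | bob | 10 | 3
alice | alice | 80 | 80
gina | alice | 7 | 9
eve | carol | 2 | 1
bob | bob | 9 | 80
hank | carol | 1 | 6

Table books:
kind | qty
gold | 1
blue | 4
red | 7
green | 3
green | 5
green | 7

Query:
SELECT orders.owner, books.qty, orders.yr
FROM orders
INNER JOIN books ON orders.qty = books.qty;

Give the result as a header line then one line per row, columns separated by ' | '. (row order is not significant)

== RESULT ==
orders.owner | books.qty | orders.yr
bob | 3 | 10
carol | 1 | 2

Derivation:
After JOIN books (2 rows):
orders.name | orders.owner | orders.yr | orders.qty | books.kind | books.qty
eve | bob | 10 | 3 | green | 3
eve | carol | 2 | 1 | gold | 1
After SELECT (2 rows):
orders.owner | books.qty | orders.yr
bob | 3 | 10
carol | 1 | 2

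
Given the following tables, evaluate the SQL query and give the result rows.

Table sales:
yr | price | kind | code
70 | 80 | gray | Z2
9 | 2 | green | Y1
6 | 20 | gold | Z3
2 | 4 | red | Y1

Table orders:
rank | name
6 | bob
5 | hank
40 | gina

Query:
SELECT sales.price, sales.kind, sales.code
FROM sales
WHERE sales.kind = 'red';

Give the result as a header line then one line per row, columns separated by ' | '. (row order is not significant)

After WHERE (1 rows):
sales.yr | sales.price | sales.kind | sales.code
2 | 4 | red | Y1
After SELECT (1 rows):
sales.price | sales.kind | sales.code
4 | red | Y1

== RESULT ==
sales.price | sales.kind | sales.code
4 | red | Y1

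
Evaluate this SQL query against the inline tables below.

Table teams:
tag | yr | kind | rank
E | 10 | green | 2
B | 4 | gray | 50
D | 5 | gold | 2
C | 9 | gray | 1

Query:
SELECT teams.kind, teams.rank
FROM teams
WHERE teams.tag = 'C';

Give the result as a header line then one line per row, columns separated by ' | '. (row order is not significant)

== RESULT ==
teams.kind | teams.rank
gray | 1

Derivation:
After WHERE (1 rows):
teams.tag | teams.yr | teams.kind | teams.rank
C | 9 | gray | 1
After SELECT (1 rows):
teams.kind | teams.rank
gray | 1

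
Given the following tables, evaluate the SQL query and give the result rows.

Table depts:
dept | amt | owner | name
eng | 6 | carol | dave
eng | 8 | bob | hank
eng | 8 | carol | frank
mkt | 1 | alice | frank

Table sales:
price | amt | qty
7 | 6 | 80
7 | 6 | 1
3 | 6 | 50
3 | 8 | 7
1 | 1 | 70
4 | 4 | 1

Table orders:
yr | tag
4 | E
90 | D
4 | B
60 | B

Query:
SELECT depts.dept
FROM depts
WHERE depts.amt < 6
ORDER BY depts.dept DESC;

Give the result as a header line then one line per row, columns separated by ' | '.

After WHERE (1 rows):
depts.dept | depts.amt | depts.owner | depts.name
mkt | 1 | alice | frank
After SELECT (1 rows):
depts.dept
mkt
After ORDER BY (1 rows):
depts.dept
mkt

== RESULT ==
depts.dept
mkt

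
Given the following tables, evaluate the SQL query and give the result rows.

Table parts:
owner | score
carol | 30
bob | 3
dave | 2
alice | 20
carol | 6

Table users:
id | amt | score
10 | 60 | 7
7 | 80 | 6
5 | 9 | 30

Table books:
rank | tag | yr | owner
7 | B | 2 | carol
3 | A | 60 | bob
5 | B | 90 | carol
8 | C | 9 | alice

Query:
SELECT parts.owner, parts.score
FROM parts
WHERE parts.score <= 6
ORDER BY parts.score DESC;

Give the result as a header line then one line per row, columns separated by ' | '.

After WHERE (3 rows):
parts.owner | parts.score
bob | 3
dave | 2
carol | 6
After SELECT (3 rows):
parts.owner | parts.score
bob | 3
dave | 2
carol | 6
After ORDER BY (3 rows):
parts.owner | parts.score
carol | 6
bob | 3
dave | 2

== RESULT ==
parts.owner | parts.score
carol | 6
bob | 3
dave | 2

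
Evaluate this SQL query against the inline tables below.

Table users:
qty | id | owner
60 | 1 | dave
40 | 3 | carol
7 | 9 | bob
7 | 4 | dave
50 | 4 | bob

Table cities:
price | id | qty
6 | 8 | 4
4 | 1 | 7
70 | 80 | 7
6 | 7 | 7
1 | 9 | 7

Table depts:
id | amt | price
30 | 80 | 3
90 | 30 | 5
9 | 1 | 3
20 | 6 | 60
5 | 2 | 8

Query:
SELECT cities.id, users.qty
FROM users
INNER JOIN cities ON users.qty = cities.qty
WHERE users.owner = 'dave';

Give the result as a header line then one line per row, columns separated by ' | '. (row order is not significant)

== RESULT ==
cities.id | users.qty
1 | 7
80 | 7
7 | 7
9 | 7

Derivation:
After JOIN cities (8 rows):
users.qty | users.id | users.owner | cities.price | cities.id | cities.qty
7 | 9 | bob | 4 | 1 | 7
7 | 9 | bob | 70 | 80 | 7
7 | 9 | bob | 6 | 7 | 7
7 | 9 | bob | 1 | 9 | 7
7 | 4 | dave | 4 | 1 | 7
7 | 4 | dave | 70 | 80 | 7
7 | 4 | dave | 6 | 7 | 7
7 | 4 | dave | 1 | 9 | 7
After WHERE (4 rows):
users.qty | users.id | users.owner | cities.price | cities.id | cities.qty
7 | 4 | dave | 4 | 1 | 7
7 | 4 | dave | 70 | 80 | 7
7 | 4 | dave | 6 | 7 | 7
7 | 4 | dave | 1 | 9 | 7
After SELECT (4 rows):
cities.id | users.qty
1 | 7
80 | 7
7 | 7
9 | 7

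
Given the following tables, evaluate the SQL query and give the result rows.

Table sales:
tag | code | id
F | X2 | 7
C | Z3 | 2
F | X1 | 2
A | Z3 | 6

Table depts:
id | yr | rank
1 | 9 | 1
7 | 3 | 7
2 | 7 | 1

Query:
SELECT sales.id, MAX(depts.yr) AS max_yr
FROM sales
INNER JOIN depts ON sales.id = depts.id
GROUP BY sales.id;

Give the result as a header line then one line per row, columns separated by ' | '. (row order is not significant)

After JOIN depts (3 rows):
sales.tag | sales.code | sales.id | depts.id | depts.yr | depts.rank
F | X2 | 7 | 7 | 3 | 7
C | Z3 | 2 | 2 | 7 | 1
F | X1 | 2 | 2 | 7 | 1
After GROUP BY (2 rows):
sales.id | max_yr
7 | 3
2 | 7

== RESULT ==
sales.id | max_yr
7 | 3
2 | 7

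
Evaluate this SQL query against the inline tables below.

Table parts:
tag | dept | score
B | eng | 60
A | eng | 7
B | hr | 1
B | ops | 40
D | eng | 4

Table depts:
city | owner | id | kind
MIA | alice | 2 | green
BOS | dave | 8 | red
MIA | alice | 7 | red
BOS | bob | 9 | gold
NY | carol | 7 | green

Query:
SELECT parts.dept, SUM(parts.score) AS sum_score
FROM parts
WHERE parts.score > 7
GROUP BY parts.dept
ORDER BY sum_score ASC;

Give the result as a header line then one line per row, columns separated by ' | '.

After WHERE (2 rows):
parts.tag | parts.dept | parts.score
B | eng | 60
B | ops | 40
After GROUP BY (2 rows):
parts.dept | sum_score
eng | 60
ops | 40
After ORDER BY (2 rows):
parts.dept | sum_score
ops | 40
eng | 60

== RESULT ==
parts.dept | sum_score
ops | 40
eng | 60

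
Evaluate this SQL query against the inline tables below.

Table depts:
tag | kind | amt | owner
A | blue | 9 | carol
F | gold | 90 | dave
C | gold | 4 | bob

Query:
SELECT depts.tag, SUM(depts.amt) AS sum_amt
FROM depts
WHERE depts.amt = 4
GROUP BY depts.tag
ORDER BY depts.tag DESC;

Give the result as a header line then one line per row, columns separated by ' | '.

== RESULT ==
depts.tag | sum_amt
C | 4

Derivation:
After WHERE (1 rows):
depts.tag | depts.kind | depts.amt | depts.owner
C | gold | 4 | bob
After GROUP BY (1 rows):
depts.tag | sum_amt
C | 4
After ORDER BY (1 rows):
depts.tag | sum_amt
C | 4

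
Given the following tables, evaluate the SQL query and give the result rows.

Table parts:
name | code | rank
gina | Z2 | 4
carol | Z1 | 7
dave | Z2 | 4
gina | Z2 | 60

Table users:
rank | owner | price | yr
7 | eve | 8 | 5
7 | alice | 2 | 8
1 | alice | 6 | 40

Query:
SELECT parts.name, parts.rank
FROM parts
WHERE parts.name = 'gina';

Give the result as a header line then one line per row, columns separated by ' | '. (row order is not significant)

== RESULT ==
parts.name | parts.rank
gina | 4
gina | 60

Derivation:
After WHERE (2 rows):
parts.name | parts.code | parts.rank
gina | Z2 | 4
gina | Z2 | 60
After SELECT (2 rows):
parts.name | parts.rank
gina | 4
gina | 60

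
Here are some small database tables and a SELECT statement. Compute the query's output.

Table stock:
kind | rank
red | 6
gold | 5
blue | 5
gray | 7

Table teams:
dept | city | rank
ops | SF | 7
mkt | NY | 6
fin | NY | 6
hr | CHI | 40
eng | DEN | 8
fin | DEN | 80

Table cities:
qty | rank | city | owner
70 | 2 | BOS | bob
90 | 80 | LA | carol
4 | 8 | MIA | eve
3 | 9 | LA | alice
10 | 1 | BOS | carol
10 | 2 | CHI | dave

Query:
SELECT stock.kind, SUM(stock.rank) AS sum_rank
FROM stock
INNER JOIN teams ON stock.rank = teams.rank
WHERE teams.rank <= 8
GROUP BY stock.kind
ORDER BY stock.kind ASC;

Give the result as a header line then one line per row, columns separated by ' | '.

After JOIN teams (3 rows):
stock.kind | stock.rank | teams.dept | teams.city | teams.rank
red | 6 | mkt | NY | 6
red | 6 | fin | NY | 6
gray | 7 | ops | SF | 7
After WHERE (3 rows):
stock.kind | stock.rank | teams.dept | teams.city | teams.rank
red | 6 | mkt | NY | 6
red | 6 | fin | NY | 6
gray | 7 | ops | SF | 7
After GROUP BY (2 rows):
stock.kind | sum_rank
red | 12
gray | 7
After ORDER BY (2 rows):
stock.kind | sum_rank
gray | 7
red | 12

== RESULT ==
stock.kind | sum_rank
gray | 7
red | 12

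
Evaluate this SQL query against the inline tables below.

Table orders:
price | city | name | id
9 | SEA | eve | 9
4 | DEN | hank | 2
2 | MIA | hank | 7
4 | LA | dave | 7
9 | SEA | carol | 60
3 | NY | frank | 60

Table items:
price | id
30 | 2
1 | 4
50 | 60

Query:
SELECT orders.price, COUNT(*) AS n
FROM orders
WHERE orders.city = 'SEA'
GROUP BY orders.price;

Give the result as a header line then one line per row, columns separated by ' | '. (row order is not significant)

== RESULT ==
orders.price | n
9 | 2

Derivation:
After WHERE (2 rows):
orders.price | orders.city | orders.name | orders.id
9 | SEA | eve | 9
9 | SEA | carol | 60
After GROUP BY (1 rows):
orders.price | n
9 | 2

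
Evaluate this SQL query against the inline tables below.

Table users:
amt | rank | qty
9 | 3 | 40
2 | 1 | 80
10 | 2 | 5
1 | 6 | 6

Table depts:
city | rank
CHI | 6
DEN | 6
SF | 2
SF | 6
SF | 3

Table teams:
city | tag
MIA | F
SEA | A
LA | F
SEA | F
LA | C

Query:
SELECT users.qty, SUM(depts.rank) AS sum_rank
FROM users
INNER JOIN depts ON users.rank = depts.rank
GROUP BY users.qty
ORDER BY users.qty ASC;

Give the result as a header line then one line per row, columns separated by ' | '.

== RESULT ==
users.qty | sum_rank
5 | 2
6 | 18
40 | 3

Derivation:
After JOIN depts (5 rows):
users.amt | users.rank | users.qty | depts.city | depts.rank
9 | 3 | 40 | SF | 3
10 | 2 | 5 | SF | 2
1 | 6 | 6 | CHI | 6
1 | 6 | 6 | DEN | 6
1 | 6 | 6 | SF | 6
After GROUP BY (3 rows):
users.qty | sum_rank
40 | 3
5 | 2
6 | 18
After ORDER BY (3 rows):
users.qty | sum_rank
5 | 2
6 | 18
40 | 3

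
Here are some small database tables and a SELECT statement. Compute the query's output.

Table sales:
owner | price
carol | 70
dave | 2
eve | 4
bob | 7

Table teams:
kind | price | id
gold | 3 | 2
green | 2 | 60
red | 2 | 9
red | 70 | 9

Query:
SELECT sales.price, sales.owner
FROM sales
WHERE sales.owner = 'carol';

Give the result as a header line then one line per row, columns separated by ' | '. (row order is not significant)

After WHERE (1 rows):
sales.owner | sales.price
carol | 70
After SELECT (1 rows):
sales.price | sales.owner
70 | carol

== RESULT ==
sales.price | sales.owner
70 | carol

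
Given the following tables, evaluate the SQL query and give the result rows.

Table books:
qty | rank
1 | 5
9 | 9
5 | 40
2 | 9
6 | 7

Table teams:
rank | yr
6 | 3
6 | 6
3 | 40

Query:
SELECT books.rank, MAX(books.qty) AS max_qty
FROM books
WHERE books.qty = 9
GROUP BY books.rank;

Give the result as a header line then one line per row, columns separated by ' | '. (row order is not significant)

After WHERE (1 rows):
books.qty | books.rank
9 | 9
After GROUP BY (1 rows):
books.rank | max_qty
9 | 9

== RESULT ==
books.rank | max_qty
9 | 9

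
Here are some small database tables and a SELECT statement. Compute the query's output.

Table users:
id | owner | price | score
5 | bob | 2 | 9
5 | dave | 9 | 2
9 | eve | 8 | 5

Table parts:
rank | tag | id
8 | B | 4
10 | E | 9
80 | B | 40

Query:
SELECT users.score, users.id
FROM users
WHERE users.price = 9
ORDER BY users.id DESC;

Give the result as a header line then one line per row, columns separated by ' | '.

== RESULT ==
users.score | users.id
2 | 5

Derivation:
After WHERE (1 rows):
users.id | users.owner | users.price | users.score
5 | dave | 9 | 2
After SELECT (1 rows):
users.score | users.id
2 | 5
After ORDER BY (1 rows):
users.score | users.id
2 | 5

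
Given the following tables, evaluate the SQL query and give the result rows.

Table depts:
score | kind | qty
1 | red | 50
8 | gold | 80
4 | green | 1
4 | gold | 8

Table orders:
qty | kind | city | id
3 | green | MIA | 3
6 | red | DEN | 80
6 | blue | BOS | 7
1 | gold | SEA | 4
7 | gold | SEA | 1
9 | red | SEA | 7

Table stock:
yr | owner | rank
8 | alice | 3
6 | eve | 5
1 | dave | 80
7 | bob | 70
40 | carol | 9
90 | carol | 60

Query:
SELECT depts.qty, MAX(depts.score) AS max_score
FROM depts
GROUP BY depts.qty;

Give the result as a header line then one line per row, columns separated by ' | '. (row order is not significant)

After GROUP BY (4 rows):
depts.qty | max_score
50 | 1
80 | 8
1 | 4
8 | 4

== RESULT ==
depts.qty | max_score
50 | 1
80 | 8
1 | 4
8 | 4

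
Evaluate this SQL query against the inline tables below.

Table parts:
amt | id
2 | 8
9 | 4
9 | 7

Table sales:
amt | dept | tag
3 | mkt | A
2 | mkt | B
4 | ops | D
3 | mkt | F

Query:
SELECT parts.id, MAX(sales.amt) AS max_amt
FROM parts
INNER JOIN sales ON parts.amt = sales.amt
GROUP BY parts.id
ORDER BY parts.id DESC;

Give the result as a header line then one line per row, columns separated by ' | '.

== RESULT ==
parts.id | max_amt
8 | 2

Derivation:
After JOIN sales (1 rows):
parts.amt | parts.id | sales.amt | sales.dept | sales.tag
2 | 8 | 2 | mkt | B
After GROUP BY (1 rows):
parts.id | max_amt
8 | 2
After ORDER BY (1 rows):
parts.id | max_amt
8 | 2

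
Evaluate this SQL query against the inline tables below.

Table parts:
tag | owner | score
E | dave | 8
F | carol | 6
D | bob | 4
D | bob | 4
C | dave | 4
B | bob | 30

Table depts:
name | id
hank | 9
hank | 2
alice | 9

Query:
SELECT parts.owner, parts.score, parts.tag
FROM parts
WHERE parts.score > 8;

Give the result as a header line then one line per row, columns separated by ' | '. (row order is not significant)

== RESULT ==
parts.owner | parts.score | parts.tag
bob | 30 | B

Derivation:
After WHERE (1 rows):
parts.tag | parts.owner | parts.score
B | bob | 30
After SELECT (1 rows):
parts.owner | parts.score | parts.tag
bob | 30 | B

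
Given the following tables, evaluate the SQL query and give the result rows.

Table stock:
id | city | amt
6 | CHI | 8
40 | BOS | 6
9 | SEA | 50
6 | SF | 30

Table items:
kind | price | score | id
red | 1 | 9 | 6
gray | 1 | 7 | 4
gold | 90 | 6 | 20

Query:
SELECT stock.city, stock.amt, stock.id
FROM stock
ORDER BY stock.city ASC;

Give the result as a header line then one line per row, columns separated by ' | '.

After SELECT (4 rows):
stock.city | stock.amt | stock.id
CHI | 8 | 6
BOS | 6 | 40
SEA | 50 | 9
SF | 30 | 6
After ORDER BY (4 rows):
stock.city | stock.amt | stock.id
BOS | 6 | 40
CHI | 8 | 6
SEA | 50 | 9
SF | 30 | 6

== RESULT ==
stock.city | stock.amt | stock.id
BOS | 6 | 40
CHI | 8 | 6
SEA | 50 | 9
SF | 30 | 6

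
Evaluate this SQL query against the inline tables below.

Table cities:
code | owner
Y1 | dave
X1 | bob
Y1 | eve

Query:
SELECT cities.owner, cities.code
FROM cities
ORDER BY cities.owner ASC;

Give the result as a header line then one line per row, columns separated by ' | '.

== RESULT ==
cities.owner | cities.code
bob | X1
dave | Y1
eve | Y1

Derivation:
After SELECT (3 rows):
cities.owner | cities.code
dave | Y1
bob | X1
eve | Y1
After ORDER BY (3 rows):
cities.owner | cities.code
bob | X1
dave | Y1
eve | Y1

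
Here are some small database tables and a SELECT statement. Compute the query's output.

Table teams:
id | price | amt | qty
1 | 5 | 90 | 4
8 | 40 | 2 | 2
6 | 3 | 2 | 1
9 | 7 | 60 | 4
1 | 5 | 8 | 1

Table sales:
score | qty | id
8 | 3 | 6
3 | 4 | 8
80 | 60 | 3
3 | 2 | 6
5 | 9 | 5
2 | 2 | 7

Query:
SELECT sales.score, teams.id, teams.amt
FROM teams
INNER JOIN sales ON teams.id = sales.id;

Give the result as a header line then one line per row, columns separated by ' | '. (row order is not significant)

== RESULT ==
sales.score | teams.id | teams.amt
3 | 8 | 2
8 | 6 | 2
3 | 6 | 2

Derivation:
After JOIN sales (3 rows):
teams.id | teams.price | teams.amt | teams.qty | sales.score | sales.qty | sales.id
8 | 40 | 2 | 2 | 3 | 4 | 8
6 | 3 | 2 | 1 | 8 | 3 | 6
6 | 3 | 2 | 1 | 3 | 2 | 6
After SELECT (3 rows):
sales.score | teams.id | teams.amt
3 | 8 | 2
8 | 6 | 2
3 | 6 | 2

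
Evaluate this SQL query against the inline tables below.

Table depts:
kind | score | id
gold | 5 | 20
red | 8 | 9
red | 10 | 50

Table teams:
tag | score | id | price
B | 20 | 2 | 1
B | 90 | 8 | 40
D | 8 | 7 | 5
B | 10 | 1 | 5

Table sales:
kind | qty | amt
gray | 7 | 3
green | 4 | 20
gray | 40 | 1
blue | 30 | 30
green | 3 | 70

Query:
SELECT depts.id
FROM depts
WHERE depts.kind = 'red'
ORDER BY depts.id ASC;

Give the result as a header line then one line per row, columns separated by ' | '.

== RESULT ==
depts.id
9
50

Derivation:
After WHERE (2 rows):
depts.kind | depts.score | depts.id
red | 8 | 9
red | 10 | 50
After SELECT (2 rows):
depts.id
9
50
After ORDER BY (2 rows):
depts.id
9
50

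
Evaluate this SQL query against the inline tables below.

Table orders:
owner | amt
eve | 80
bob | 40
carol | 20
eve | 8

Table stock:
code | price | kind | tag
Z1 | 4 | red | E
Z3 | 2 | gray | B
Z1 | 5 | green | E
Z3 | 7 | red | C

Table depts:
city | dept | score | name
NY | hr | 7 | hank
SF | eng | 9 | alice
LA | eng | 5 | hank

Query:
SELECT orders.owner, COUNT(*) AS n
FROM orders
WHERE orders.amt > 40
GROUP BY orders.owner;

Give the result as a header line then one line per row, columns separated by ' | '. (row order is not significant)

After WHERE (1 rows):
orders.owner | orders.amt
eve | 80
After GROUP BY (1 rows):
orders.owner | n
eve | 1

== RESULT ==
orders.owner | n
eve | 1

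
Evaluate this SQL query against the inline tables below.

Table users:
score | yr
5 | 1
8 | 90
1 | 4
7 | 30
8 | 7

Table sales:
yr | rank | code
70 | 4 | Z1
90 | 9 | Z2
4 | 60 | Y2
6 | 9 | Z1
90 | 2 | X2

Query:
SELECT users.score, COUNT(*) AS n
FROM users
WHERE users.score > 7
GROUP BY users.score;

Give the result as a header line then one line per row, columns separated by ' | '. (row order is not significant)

After WHERE (2 rows):
users.score | users.yr
8 | 90
8 | 7
After GROUP BY (1 rows):
users.score | n
8 | 2

== RESULT ==
users.score | n
8 | 2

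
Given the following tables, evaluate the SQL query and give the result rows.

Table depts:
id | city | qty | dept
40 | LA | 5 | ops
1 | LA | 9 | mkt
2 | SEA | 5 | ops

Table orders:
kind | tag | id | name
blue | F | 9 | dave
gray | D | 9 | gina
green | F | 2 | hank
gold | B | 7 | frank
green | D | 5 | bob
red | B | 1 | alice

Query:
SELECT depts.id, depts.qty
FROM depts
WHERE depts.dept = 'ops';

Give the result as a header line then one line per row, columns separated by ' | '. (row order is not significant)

After WHERE (2 rows):
depts.id | depts.city | depts.qty | depts.dept
40 | LA | 5 | ops
2 | SEA | 5 | ops
After SELECT (2 rows):
depts.id | depts.qty
40 | 5
2 | 5

== RESULT ==
depts.id | depts.qty
40 | 5
2 | 5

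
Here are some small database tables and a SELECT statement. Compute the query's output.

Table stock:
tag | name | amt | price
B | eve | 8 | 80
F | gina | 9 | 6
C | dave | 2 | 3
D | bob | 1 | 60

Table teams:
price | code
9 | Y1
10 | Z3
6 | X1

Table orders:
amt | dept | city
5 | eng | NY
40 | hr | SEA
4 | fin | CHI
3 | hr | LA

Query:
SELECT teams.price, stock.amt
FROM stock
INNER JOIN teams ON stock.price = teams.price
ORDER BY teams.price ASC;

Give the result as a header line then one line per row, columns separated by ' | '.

After JOIN teams (1 rows):
stock.tag | stock.name | stock.amt | stock.price | teams.price | teams.code
F | gina | 9 | 6 | 6 | X1
After SELECT (1 rows):
teams.price | stock.amt
6 | 9
After ORDER BY (1 rows):
teams.price | stock.amt
6 | 9

== RESULT ==
teams.price | stock.amt
6 | 9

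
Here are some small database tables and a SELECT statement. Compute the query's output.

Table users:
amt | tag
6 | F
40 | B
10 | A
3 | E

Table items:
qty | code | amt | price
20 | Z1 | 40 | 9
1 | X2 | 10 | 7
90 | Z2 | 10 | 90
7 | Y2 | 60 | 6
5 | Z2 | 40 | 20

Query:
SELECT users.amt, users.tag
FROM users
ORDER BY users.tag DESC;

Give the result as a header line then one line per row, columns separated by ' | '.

== RESULT ==
users.amt | users.tag
6 | F
3 | E
40 | B
10 | A

Derivation:
After SELECT (4 rows):
users.amt | users.tag
6 | F
40 | B
10 | A
3 | E
After ORDER BY (4 rows):
users.amt | users.tag
6 | F
3 | E
40 | B
10 | A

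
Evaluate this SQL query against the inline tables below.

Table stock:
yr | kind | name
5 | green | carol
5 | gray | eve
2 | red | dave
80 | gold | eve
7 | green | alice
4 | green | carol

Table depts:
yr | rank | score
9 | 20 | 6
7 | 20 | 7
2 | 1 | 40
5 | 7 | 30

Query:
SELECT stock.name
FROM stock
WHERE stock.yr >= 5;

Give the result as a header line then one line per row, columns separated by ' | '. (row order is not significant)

After WHERE (4 rows):
stock.yr | stock.kind | stock.name
5 | green | carol
5 | gray | eve
80 | gold | eve
7 | green | alice
After SELECT (4 rows):
stock.name
carol
eve
eve
alice

== RESULT ==
stock.name
carol
eve
eve
alice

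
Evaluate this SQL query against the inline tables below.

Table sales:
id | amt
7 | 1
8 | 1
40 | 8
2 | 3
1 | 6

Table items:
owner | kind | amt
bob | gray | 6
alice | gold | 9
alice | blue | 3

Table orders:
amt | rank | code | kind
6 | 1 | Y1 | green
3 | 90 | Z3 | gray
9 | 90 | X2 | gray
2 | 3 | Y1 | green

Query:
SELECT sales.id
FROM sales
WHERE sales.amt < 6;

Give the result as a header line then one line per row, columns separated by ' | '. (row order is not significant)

== RESULT ==
sales.id
7
8
2

Derivation:
After WHERE (3 rows):
sales.id | sales.amt
7 | 1
8 | 1
2 | 3
After SELECT (3 rows):
sales.id
7
8
2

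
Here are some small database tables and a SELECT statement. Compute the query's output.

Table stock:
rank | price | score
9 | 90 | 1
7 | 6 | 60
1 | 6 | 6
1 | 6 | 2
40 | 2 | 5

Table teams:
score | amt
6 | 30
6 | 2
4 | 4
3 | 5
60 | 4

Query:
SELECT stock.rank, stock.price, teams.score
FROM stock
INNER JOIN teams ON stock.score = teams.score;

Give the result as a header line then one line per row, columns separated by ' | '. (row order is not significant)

== RESULT ==
stock.rank | stock.price | teams.score
7 | 6 | 60
1 | 6 | 6
1 | 6 | 6

Derivation:
After JOIN teams (3 rows):
stock.rank | stock.price | stock.score | teams.score | teams.amt
7 | 6 | 60 | 60 | 4
1 | 6 | 6 | 6 | 30
1 | 6 | 6 | 6 | 2
After SELECT (3 rows):
stock.rank | stock.price | teams.score
7 | 6 | 60
1 | 6 | 6
1 | 6 | 6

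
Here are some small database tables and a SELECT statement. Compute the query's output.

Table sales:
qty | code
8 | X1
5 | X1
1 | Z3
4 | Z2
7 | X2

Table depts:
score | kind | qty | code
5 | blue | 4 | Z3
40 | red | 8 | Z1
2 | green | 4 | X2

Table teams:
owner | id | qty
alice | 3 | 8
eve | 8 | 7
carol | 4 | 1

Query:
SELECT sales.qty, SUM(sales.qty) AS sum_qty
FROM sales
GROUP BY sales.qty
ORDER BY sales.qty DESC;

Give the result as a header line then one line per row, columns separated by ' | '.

After GROUP BY (5 rows):
sales.qty | sum_qty
8 | 8
5 | 5
1 | 1
4 | 4
7 | 7
After ORDER BY (5 rows):
sales.qty | sum_qty
8 | 8
7 | 7
5 | 5
4 | 4
1 | 1

== RESULT ==
sales.qty | sum_qty
8 | 8
7 | 7
5 | 5
4 | 4
1 | 1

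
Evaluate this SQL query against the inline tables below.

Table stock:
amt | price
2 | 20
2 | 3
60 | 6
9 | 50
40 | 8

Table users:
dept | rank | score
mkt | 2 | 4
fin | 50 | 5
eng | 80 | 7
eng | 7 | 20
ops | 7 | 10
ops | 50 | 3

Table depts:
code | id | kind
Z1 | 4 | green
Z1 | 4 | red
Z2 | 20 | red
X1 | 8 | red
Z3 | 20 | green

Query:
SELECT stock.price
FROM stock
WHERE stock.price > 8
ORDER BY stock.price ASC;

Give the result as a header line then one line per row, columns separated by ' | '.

After WHERE (2 rows):
stock.amt | stock.price
2 | 20
9 | 50
After SELECT (2 rows):
stock.price
20
50
After ORDER BY (2 rows):
stock.price
20
50

== RESULT ==
stock.price
20
50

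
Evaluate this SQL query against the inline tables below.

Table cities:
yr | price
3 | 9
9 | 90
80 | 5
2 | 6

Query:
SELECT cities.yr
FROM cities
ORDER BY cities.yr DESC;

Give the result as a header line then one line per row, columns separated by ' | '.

After SELECT (4 rows):
cities.yr
3
9
80
2
After ORDER BY (4 rows):
cities.yr
80
9
3
2

== RESULT ==
cities.yr
80
9
3
2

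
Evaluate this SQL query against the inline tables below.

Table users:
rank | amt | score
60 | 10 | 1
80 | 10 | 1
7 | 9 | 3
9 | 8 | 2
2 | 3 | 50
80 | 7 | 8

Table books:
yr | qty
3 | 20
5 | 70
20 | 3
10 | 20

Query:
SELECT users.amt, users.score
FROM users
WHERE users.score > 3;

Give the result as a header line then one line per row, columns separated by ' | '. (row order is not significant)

== RESULT ==
users.amt | users.score
3 | 50
7 | 8

Derivation:
After WHERE (2 rows):
users.rank | users.amt | users.score
2 | 3 | 50
80 | 7 | 8
After SELECT (2 rows):
users.amt | users.score
3 | 50
7 | 8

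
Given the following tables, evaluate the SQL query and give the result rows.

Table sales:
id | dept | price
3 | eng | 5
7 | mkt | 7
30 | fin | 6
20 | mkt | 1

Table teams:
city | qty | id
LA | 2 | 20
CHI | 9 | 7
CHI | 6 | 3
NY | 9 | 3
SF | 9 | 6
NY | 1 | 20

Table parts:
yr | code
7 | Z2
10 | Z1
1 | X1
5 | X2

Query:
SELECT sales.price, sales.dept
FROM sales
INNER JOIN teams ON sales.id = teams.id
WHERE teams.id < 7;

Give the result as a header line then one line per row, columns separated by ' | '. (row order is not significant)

== RESULT ==
sales.price | sales.dept
5 | eng
5 | eng

Derivation:
After JOIN teams (5 rows):
sales.id | sales.dept | sales.price | teams.city | teams.qty | teams.id
3 | eng | 5 | CHI | 6 | 3
3 | eng | 5 | NY | 9 | 3
7 | mkt | 7 | CHI | 9 | 7
20 | mkt | 1 | LA | 2 | 20
20 | mkt | 1 | NY | 1 | 20
After WHERE (2 rows):
sales.id | sales.dept | sales.price | teams.city | teams.qty | teams.id
3 | eng | 5 | CHI | 6 | 3
3 | eng | 5 | NY | 9 | 3
After SELECT (2 rows):
sales.price | sales.dept
5 | eng
5 | eng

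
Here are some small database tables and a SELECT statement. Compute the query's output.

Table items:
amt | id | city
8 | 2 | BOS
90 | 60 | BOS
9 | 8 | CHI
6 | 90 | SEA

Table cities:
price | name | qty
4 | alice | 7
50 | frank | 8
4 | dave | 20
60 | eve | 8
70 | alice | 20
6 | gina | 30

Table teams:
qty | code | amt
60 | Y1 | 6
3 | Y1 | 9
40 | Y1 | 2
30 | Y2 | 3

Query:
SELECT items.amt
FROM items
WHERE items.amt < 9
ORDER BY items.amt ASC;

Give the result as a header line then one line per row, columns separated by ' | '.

== RESULT ==
items.amt
6
8

Derivation:
After WHERE (2 rows):
items.amt | items.id | items.city
8 | 2 | BOS
6 | 90 | SEA
After SELECT (2 rows):
items.amt
8
6
After ORDER BY (2 rows):
items.amt
6
8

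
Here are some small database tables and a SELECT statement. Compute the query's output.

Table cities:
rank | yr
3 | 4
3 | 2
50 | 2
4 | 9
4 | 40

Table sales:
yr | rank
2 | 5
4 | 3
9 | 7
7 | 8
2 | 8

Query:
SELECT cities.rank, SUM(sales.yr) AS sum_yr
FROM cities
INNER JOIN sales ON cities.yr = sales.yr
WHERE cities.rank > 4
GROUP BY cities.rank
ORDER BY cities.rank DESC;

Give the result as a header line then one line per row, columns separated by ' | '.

== RESULT ==
cities.rank | sum_yr
50 | 4

Derivation:
After JOIN sales (6 rows):
cities.rank | cities.yr | sales.yr | sales.rank
3 | 4 | 4 | 3
3 | 2 | 2 | 5
3 | 2 | 2 | 8
50 | 2 | 2 | 5
50 | 2 | 2 | 8
4 | 9 | 9 | 7
After WHERE (2 rows):
cities.rank | cities.yr | sales.yr | sales.rank
50 | 2 | 2 | 5
50 | 2 | 2 | 8
After GROUP BY (1 rows):
cities.rank | sum_yr
50 | 4
After ORDER BY (1 rows):
cities.rank | sum_yr
50 | 4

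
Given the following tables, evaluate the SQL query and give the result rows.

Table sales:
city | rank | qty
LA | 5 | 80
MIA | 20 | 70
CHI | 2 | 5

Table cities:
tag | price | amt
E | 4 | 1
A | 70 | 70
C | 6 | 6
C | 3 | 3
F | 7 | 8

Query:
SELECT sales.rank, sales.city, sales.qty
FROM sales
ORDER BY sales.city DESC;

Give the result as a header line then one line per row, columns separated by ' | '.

== RESULT ==
sales.rank | sales.city | sales.qty
20 | MIA | 70
5 | LA | 80
2 | CHI | 5

Derivation:
After SELECT (3 rows):
sales.rank | sales.city | sales.qty
5 | LA | 80
20 | MIA | 70
2 | CHI | 5
After ORDER BY (3 rows):
sales.rank | sales.city | sales.qty
20 | MIA | 70
5 | LA | 80
2 | CHI | 5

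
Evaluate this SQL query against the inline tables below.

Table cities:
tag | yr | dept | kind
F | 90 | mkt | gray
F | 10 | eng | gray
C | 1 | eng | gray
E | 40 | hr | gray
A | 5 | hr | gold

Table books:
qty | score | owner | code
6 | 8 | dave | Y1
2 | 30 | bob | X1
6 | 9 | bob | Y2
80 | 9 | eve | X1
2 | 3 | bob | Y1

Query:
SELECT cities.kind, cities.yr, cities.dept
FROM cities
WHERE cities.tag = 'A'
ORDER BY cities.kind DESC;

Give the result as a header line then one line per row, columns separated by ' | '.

== RESULT ==
cities.kind | cities.yr | cities.dept
gold | 5 | hr

Derivation:
After WHERE (1 rows):
cities.tag | cities.yr | cities.dept | cities.kind
A | 5 | hr | gold
After SELECT (1 rows):
cities.kind | cities.yr | cities.dept
gold | 5 | hr
After ORDER BY (1 rows):
cities.kind | cities.yr | cities.dept
gold | 5 | hr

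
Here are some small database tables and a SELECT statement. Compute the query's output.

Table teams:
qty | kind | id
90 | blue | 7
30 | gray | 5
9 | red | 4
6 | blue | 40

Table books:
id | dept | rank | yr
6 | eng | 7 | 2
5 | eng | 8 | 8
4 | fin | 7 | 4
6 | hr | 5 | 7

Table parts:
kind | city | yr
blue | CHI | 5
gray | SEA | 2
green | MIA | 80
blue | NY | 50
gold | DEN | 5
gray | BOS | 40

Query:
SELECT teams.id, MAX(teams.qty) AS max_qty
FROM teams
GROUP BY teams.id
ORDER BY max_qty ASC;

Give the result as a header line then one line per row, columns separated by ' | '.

After GROUP BY (4 rows):
teams.id | max_qty
7 | 90
5 | 30
4 | 9
40 | 6
After ORDER BY (4 rows):
teams.id | max_qty
40 | 6
4 | 9
5 | 30
7 | 90

== RESULT ==
teams.id | max_qty
40 | 6
4 | 9
5 | 30
7 | 90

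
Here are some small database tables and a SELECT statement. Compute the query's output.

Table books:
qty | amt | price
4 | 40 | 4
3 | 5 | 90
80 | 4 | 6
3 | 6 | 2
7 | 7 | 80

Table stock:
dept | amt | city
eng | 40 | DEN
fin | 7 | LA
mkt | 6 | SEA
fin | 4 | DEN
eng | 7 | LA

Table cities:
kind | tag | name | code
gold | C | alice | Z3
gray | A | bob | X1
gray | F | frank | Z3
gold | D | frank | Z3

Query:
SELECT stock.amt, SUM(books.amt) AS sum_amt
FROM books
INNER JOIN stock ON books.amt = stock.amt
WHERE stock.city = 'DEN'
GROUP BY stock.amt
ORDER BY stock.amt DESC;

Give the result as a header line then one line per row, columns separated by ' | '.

After JOIN stock (5 rows):
books.qty | books.amt | books.price | stock.dept | stock.amt | stock.city
4 | 40 | 4 | eng | 40 | DEN
80 | 4 | 6 | fin | 4 | DEN
3 | 6 | 2 | mkt | 6 | SEA
7 | 7 | 80 | fin | 7 | LA
7 | 7 | 80 | eng | 7 | LA
After WHERE (2 rows):
books.qty | books.amt | books.price | stock.dept | stock.amt | stock.city
4 | 40 | 4 | eng | 40 | DEN
80 | 4 | 6 | fin | 4 | DEN
After GROUP BY (2 rows):
stock.amt | sum_amt
40 | 40
4 | 4
After ORDER BY (2 rows):
stock.amt | sum_amt
40 | 40
4 | 4

== RESULT ==
stock.amt | sum_amt
40 | 40
4 | 4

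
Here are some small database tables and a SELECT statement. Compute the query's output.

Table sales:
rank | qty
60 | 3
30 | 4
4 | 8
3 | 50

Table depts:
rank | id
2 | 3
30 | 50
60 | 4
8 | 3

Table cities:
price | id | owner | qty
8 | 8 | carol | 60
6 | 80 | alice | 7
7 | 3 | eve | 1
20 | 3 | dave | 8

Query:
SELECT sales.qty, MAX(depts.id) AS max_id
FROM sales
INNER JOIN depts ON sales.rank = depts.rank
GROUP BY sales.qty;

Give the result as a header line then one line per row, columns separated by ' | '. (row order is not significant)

After JOIN depts (2 rows):
sales.rank | sales.qty | depts.rank | depts.id
60 | 3 | 60 | 4
30 | 4 | 30 | 50
After GROUP BY (2 rows):
sales.qty | max_id
3 | 4
4 | 50

== RESULT ==
sales.qty | max_id
3 | 4
4 | 50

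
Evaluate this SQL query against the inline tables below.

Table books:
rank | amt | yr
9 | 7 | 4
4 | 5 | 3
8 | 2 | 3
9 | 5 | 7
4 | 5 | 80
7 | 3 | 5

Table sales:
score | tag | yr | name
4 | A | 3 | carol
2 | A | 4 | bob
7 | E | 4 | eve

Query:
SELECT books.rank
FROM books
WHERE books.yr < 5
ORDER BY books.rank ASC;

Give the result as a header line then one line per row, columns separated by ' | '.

== RESULT ==
books.rank
4
8
9

Derivation:
After WHERE (3 rows):
books.rank | books.amt | books.yr
9 | 7 | 4
4 | 5 | 3
8 | 2 | 3
After SELECT (3 rows):
books.rank
9
4
8
After ORDER BY (3 rows):
books.rank
4
8
9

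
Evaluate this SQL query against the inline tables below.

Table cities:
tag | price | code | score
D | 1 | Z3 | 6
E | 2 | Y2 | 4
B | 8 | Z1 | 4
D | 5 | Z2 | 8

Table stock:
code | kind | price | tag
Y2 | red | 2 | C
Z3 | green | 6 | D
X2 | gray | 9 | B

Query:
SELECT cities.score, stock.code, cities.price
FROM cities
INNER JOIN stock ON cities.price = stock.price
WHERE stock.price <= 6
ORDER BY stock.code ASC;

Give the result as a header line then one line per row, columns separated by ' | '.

== RESULT ==
cities.score | stock.code | cities.price
4 | Y2 | 2

Derivation:
After JOIN stock (1 rows):
cities.tag | cities.price | cities.code | cities.score | stock.code | stock.kind | stock.price | stock.tag
E | 2 | Y2 | 4 | Y2 | red | 2 | C
After WHERE (1 rows):
cities.tag | cities.price | cities.code | cities.score | stock.code | stock.kind | stock.price | stock.tag
E | 2 | Y2 | 4 | Y2 | red | 2 | C
After SELECT (1 rows):
cities.score | stock.code | cities.price
4 | Y2 | 2
After ORDER BY (1 rows):
cities.score | stock.code | cities.price
4 | Y2 | 2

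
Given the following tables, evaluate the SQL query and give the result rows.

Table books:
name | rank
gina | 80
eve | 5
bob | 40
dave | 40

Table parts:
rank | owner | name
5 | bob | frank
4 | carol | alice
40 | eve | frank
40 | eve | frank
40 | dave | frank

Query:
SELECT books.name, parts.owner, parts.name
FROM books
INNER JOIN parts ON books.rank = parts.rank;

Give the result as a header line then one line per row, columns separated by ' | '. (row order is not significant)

After JOIN parts (7 rows):
books.name | books.rank | parts.rank | parts.owner | parts.name
eve | 5 | 5 | bob | frank
bob | 40 | 40 | eve | frank
bob | 40 | 40 | eve | frank
bob | 40 | 40 | dave | frank
dave | 40 | 40 | eve | frank
dave | 40 | 40 | eve | frank
dave | 40 | 40 | dave | frank
After SELECT (7 rows):
books.name | parts.owner | parts.name
eve | bob | frank
bob | eve | frank
bob | eve | frank
bob | dave | frank
dave | eve | frank
dave | eve | frank
dave | dave | frank

== RESULT ==
books.name | parts.owner | parts.name
eve | bob | frank
bob | eve | frank
bob | eve | frank
bob | dave | frank
dave | eve | frank
dave | eve | frank
dave | dave | frank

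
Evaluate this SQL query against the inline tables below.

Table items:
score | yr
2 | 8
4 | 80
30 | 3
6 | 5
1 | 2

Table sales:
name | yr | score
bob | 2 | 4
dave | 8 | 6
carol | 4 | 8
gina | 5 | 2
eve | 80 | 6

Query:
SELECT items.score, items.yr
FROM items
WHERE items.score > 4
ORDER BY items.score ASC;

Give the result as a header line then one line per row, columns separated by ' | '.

== RESULT ==
items.score | items.yr
6 | 5
30 | 3

Derivation:
After WHERE (2 rows):
items.score | items.yr
30 | 3
6 | 5
After SELECT (2 rows):
items.score | items.yr
30 | 3
6 | 5
After ORDER BY (2 rows):
items.score | items.yr
6 | 5
30 | 3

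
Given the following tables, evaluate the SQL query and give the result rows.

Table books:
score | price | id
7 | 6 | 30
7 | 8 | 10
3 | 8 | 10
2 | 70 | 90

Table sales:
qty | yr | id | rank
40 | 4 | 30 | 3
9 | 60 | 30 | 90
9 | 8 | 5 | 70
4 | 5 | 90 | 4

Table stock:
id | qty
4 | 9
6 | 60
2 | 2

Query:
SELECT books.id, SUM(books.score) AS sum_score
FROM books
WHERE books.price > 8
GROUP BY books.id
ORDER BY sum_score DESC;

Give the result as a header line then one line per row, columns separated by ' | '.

After WHERE (1 rows):
books.score | books.price | books.id
2 | 70 | 90
After GROUP BY (1 rows):
books.id | sum_score
90 | 2
After ORDER BY (1 rows):
books.id | sum_score
90 | 2

== RESULT ==
books.id | sum_score
90 | 2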